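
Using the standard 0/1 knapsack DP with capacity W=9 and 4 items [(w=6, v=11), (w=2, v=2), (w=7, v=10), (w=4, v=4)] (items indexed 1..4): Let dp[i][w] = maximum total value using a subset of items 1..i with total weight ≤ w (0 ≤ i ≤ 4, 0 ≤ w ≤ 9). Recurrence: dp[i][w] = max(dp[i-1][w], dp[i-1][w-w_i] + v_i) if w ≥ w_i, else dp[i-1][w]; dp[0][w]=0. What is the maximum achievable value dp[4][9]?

13

i\w   0   1   2   3   4   5   6   7   8   9
  0   0   0   0   0   0   0   0   0   0   0
  1   0   0   0   0   0   0  11  11  11  11
  2   0   0   2   2   2   2  11  11  13  13
  3   0   0   2   2   2   2  11  11  13  13
  4   0   0   2   2   4   4  11  11  13  13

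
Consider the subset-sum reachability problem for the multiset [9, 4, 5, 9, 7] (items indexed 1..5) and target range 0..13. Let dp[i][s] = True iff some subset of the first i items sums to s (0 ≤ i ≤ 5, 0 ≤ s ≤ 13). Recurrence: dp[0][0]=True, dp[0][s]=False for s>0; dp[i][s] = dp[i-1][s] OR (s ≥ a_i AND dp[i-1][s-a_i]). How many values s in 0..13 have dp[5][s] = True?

8

i\s   0   1   2   3   4   5   6   7   8   9  10  11  12  13
  0   T   F   F   F   F   F   F   F   F   F   F   F   F   F
  1   T   F   F   F   F   F   F   F   F   T   F   F   F   F
  2   T   F   F   F   T   F   F   F   F   T   F   F   F   T
  3   T   F   F   F   T   T   F   F   F   T   F   F   F   T
  4   T   F   F   F   T   T   F   F   F   T   F   F   F   T
  5   T   F   F   F   T   T   F   T   F   T   F   T   T   T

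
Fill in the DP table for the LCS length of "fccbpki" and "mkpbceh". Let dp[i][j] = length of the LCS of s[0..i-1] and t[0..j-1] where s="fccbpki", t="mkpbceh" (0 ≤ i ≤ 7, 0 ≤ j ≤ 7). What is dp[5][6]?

   ''  m  k  p  b  c  e  h
''  0  0  0  0  0  0  0  0
 f  0  0  0  0  0  0  0  0
 c  0  0  0  0  0  1  1  1
 c  0  0  0  0  0  1  1  1
 b  0  0  0  0  1  1  1  1
 p  0  0  0  1  1  1  1  1
 k  0  0  1  1  1  1  1  1
 i  0  0  1  1  1  1  1  1

1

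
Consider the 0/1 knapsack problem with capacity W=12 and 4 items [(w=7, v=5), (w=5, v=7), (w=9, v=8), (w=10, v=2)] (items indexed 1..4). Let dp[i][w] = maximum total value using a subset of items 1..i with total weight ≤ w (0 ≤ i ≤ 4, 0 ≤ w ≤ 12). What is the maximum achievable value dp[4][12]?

12

i\w   0   1   2   3   4   5   6   7   8   9  10  11  12
  0   0   0   0   0   0   0   0   0   0   0   0   0   0
  1   0   0   0   0   0   0   0   5   5   5   5   5   5
  2   0   0   0   0   0   7   7   7   7   7   7   7  12
  3   0   0   0   0   0   7   7   7   7   8   8   8  12
  4   0   0   0   0   0   7   7   7   7   8   8   8  12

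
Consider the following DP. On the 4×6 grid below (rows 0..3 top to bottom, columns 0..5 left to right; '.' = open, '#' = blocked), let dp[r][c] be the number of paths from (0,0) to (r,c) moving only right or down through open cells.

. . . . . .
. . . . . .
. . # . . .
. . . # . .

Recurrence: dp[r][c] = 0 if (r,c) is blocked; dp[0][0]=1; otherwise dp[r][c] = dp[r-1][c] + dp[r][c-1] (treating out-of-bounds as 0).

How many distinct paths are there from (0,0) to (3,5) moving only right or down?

r\c   0   1   2   3   4   5
  0   1   1   1   1   1   1
  1   1   2   3   4   5   6
  2   1   3   0   4   9  15
  3   1   4   4   0   9  24

24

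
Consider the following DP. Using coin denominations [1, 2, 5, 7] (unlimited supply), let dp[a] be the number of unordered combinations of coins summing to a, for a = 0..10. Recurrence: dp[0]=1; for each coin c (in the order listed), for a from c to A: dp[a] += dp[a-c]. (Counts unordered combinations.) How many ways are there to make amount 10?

after  coin     0     1     2     3     4     5     6     7     8     9    10
          1     1     1     1     1     1     1     1     1     1     1     1
          2     1     1     2     2     3     3     4     4     5     5     6
          5     1     1     2     2     3     4     5     6     7     8    10
          7     1     1     2     2     3     4     5     7     8    10    12

12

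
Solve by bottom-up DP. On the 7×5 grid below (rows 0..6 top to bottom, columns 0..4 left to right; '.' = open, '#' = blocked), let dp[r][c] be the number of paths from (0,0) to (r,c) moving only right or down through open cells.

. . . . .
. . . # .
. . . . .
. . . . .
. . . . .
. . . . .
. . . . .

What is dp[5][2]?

r\c   0   1   2   3   4
  0   1   1   1   1   1
  1   1   2   3   0   1
  2   1   3   6   6   7
  3   1   4  10  16  23
  4   1   5  15  31  54
  5   1   6  21  52 106
  6   1   7  28  80 186

21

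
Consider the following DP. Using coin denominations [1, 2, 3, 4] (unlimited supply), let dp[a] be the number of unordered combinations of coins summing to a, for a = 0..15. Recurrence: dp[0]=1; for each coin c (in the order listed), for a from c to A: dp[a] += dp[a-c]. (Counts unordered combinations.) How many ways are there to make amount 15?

54

after  coin     0     1     2     3     4     5     6     7     8     9    10    11    12    13    14    15
          1     1     1     1     1     1     1     1     1     1     1     1     1     1     1     1     1
          2     1     1     2     2     3     3     4     4     5     5     6     6     7     7     8     8
          3     1     1     2     3     4     5     7     8    10    12    14    16    19    21    24    27
          4     1     1     2     3     5     6     9    11    15    18    23    27    34    39    47    54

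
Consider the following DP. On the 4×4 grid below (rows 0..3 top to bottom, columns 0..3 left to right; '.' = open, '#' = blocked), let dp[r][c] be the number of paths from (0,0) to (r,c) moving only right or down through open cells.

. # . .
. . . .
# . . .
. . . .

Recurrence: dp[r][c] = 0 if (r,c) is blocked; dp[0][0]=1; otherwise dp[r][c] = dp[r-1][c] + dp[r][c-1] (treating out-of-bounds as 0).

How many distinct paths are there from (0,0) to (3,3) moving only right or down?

6

r\c   0   1   2   3
  0   1   0   0   0
  1   1   1   1   1
  2   0   1   2   3
  3   0   1   3   6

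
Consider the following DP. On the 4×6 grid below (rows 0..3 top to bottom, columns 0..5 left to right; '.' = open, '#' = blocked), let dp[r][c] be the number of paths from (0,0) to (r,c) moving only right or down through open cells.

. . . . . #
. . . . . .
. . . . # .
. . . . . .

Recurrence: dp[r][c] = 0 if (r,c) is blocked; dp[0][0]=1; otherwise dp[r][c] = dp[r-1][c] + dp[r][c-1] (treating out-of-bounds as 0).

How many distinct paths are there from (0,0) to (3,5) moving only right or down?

r\c   0   1   2   3   4   5
  0   1   1   1   1   1   0
  1   1   2   3   4   5   5
  2   1   3   6  10   0   5
  3   1   4  10  20  20  25

25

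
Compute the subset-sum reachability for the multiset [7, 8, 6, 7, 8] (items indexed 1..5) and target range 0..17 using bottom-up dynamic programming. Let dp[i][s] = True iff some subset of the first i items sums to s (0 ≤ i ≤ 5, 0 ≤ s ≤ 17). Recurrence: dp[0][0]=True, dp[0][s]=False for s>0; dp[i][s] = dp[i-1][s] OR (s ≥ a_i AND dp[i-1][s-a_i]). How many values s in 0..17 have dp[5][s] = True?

8

i\s   0   1   2   3   4   5   6   7   8   9  10  11  12  13  14  15  16  17
  0   T   F   F   F   F   F   F   F   F   F   F   F   F   F   F   F   F   F
  1   T   F   F   F   F   F   F   T   F   F   F   F   F   F   F   F   F   F
  2   T   F   F   F   F   F   F   T   T   F   F   F   F   F   F   T   F   F
  3   T   F   F   F   F   F   T   T   T   F   F   F   F   T   T   T   F   F
  4   T   F   F   F   F   F   T   T   T   F   F   F   F   T   T   T   F   F
  5   T   F   F   F   F   F   T   T   T   F   F   F   F   T   T   T   T   F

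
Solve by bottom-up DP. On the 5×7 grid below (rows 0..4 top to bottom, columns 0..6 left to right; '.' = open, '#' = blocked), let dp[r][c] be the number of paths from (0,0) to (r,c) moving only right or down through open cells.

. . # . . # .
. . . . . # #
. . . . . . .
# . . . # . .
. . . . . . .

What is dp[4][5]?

35

r\c   0   1   2   3   4   5   6
  0   1   1   0   0   0   0   0
  1   1   2   2   2   2   0   0
  2   1   3   5   7   9   9   9
  3   0   3   8  15   0   9  18
  4   0   3  11  26  26  35  53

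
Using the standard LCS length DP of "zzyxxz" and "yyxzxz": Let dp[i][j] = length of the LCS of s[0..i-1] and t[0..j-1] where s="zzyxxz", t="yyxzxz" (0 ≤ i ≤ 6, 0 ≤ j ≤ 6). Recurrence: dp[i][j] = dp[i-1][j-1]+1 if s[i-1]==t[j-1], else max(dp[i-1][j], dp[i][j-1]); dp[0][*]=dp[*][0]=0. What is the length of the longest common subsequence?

   ''  y  y  x  z  x  z
''  0  0  0  0  0  0  0
 z  0  0  0  0  1  1  1
 z  0  0  0  0  1  1  2
 y  0  1  1  1  1  1  2
 x  0  1  1  2  2  2  2
 x  0  1  1  2  2  3  3
 z  0  1  1  2  3  3  4

4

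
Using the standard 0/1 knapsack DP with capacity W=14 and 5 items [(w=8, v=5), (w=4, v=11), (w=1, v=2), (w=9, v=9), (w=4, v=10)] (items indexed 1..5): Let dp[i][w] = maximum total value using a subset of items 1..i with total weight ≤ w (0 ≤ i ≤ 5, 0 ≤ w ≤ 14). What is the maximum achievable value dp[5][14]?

23

i\w   0   1   2   3   4   5   6   7   8   9  10  11  12  13  14
  0   0   0   0   0   0   0   0   0   0   0   0   0   0   0   0
  1   0   0   0   0   0   0   0   0   5   5   5   5   5   5   5
  2   0   0   0   0  11  11  11  11  11  11  11  11  16  16  16
  3   0   2   2   2  11  13  13  13  13  13  13  13  16  18  18
  4   0   2   2   2  11  13  13  13  13  13  13  13  16  20  22
  5   0   2   2   2  11  13  13  13  21  23  23  23  23  23  23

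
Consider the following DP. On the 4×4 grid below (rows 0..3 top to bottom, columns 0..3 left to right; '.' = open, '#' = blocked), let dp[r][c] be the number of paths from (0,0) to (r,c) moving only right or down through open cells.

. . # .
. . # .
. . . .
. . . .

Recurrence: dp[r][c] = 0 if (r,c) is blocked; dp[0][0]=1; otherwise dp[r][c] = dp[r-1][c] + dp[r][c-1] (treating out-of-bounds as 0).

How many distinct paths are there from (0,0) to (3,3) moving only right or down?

r\c   0   1   2   3
  0   1   1   0   0
  1   1   2   0   0
  2   1   3   3   3
  3   1   4   7  10

10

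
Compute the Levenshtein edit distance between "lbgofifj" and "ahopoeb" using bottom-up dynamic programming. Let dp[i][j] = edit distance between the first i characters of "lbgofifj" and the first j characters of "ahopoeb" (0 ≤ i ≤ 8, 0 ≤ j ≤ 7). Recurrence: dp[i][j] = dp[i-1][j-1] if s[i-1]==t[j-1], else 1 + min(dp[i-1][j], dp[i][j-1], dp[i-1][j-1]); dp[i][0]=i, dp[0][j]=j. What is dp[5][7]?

6

   ''  a  h  o  p  o  e  b
''  0  1  2  3  4  5  6  7
 l  1  1  2  3  4  5  6  7
 b  2  2  2  3  4  5  6  6
 g  3  3  3  3  4  5  6  7
 o  4  4  4  3  4  4  5  6
 f  5  5  5  4  4  5  5  6
 i  6  6  6  5  5  5  6  6
 f  7  7  7  6  6  6  6  7
 j  8  8  8  7  7  7  7  7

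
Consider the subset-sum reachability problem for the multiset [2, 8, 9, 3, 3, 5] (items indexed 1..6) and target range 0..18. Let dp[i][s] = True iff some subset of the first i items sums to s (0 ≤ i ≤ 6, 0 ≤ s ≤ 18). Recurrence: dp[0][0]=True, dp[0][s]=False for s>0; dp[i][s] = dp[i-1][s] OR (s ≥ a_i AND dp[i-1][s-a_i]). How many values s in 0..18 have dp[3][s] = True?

7

i\s   0   1   2   3   4   5   6   7   8   9  10  11  12  13  14  15  16  17  18
  0   T   F   F   F   F   F   F   F   F   F   F   F   F   F   F   F   F   F   F
  1   T   F   T   F   F   F   F   F   F   F   F   F   F   F   F   F   F   F   F
  2   T   F   T   F   F   F   F   F   T   F   T   F   F   F   F   F   F   F   F
  3   T   F   T   F   F   F   F   F   T   T   T   T   F   F   F   F   F   T   F
  4   T   F   T   T   F   T   F   F   T   T   T   T   T   T   T   F   F   T   F
  5   T   F   T   T   F   T   T   F   T   T   T   T   T   T   T   T   T   T   F
  6   T   F   T   T   F   T   T   T   T   T   T   T   T   T   T   T   T   T   T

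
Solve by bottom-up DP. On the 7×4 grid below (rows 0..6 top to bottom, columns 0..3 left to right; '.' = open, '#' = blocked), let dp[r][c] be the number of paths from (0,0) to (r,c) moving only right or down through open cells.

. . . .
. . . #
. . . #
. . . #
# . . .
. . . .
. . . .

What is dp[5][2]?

18

r\c   0   1   2   3
  0   1   1   1   1
  1   1   2   3   0
  2   1   3   6   0
  3   1   4  10   0
  4   0   4  14  14
  5   0   4  18  32
  6   0   4  22  54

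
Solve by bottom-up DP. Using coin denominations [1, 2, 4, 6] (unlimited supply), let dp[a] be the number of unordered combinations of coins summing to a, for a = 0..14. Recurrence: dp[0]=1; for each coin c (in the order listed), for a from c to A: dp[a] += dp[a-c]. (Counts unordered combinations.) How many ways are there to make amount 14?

31

after  coin     0     1     2     3     4     5     6     7     8     9    10    11    12    13    14
          1     1     1     1     1     1     1     1     1     1     1     1     1     1     1     1
          2     1     1     2     2     3     3     4     4     5     5     6     6     7     7     8
          4     1     1     2     2     4     4     6     6     9     9    12    12    16    16    20
          6     1     1     2     2     4     4     7     7    11    11    16    16    23    23    31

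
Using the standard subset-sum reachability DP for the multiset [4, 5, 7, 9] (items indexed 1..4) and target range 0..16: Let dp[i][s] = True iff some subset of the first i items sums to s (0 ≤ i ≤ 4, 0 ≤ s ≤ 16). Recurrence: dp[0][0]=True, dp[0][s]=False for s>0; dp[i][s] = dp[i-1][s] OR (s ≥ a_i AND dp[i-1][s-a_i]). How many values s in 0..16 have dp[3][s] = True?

8

i\s   0   1   2   3   4   5   6   7   8   9  10  11  12  13  14  15  16
  0   T   F   F   F   F   F   F   F   F   F   F   F   F   F   F   F   F
  1   T   F   F   F   T   F   F   F   F   F   F   F   F   F   F   F   F
  2   T   F   F   F   T   T   F   F   F   T   F   F   F   F   F   F   F
  3   T   F   F   F   T   T   F   T   F   T   F   T   T   F   F   F   T
  4   T   F   F   F   T   T   F   T   F   T   F   T   T   T   T   F   T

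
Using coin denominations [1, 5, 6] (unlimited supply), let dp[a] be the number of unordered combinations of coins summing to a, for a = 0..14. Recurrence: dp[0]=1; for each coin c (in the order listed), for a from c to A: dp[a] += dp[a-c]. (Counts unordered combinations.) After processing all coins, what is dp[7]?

after  coin     0     1     2     3     4     5     6     7     8     9    10    11    12    13    14
          1     1     1     1     1     1     1     1     1     1     1     1     1     1     1     1
          5     1     1     1     1     1     2     2     2     2     2     3     3     3     3     3
          6     1     1     1     1     1     2     3     3     3     3     4     5     6     6     6

3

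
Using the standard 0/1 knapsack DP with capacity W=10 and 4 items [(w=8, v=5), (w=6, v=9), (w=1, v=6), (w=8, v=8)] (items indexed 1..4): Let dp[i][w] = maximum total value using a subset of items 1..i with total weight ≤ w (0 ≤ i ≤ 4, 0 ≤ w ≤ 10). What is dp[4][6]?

9

i\w   0   1   2   3   4   5   6   7   8   9  10
  0   0   0   0   0   0   0   0   0   0   0   0
  1   0   0   0   0   0   0   0   0   5   5   5
  2   0   0   0   0   0   0   9   9   9   9   9
  3   0   6   6   6   6   6   9  15  15  15  15
  4   0   6   6   6   6   6   9  15  15  15  15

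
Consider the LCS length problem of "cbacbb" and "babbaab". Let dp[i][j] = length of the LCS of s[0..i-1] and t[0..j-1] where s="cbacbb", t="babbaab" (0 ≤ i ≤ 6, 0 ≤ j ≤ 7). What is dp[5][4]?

3

   ''  b  a  b  b  a  a  b
''  0  0  0  0  0  0  0  0
 c  0  0  0  0  0  0  0  0
 b  0  1  1  1  1  1  1  1
 a  0  1  2  2  2  2  2  2
 c  0  1  2  2  2  2  2  2
 b  0  1  2  3  3  3  3  3
 b  0  1  2  3  4  4  4  4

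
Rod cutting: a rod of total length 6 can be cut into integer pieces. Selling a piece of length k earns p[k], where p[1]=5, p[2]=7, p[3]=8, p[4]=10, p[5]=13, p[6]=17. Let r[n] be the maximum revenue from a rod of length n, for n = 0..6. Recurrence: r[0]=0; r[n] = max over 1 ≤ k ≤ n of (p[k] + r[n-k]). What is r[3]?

   n    0    1    2    3    4    5    6
r[n]    0    5   10   15   20   25   30

15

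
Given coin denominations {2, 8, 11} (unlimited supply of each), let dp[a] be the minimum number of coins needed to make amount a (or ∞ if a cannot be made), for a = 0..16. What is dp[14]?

 a  0  1  2  3  4  5  6  7  8  9 10 11 12 13 14 15 16
dp  0  -  1  -  2  -  3  -  1  -  2  1  3  2  4  3  2
(- denotes ∞ / unreachable)

4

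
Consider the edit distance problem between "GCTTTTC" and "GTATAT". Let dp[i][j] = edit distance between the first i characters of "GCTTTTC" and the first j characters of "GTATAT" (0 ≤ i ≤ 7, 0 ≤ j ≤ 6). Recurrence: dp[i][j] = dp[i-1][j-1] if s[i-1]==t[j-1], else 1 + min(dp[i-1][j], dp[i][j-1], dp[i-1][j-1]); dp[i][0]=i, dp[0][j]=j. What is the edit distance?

   ''  G  T  A  T  A  T
''  0  1  2  3  4  5  6
 G  1  0  1  2  3  4  5
 C  2  1  1  2  3  4  5
 T  3  2  1  2  2  3  4
 T  4  3  2  2  2  3  3
 T  5  4  3  3  2  3  3
 T  6  5  4  4  3  3  3
 C  7  6  5  5  4  4  4

4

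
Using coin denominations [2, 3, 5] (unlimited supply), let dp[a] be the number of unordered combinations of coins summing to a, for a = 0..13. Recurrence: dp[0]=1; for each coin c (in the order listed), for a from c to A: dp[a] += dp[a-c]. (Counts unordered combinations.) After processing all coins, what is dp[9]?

after  coin     0     1     2     3     4     5     6     7     8     9    10    11    12    13
          2     1     0     1     0     1     0     1     0     1     0     1     0     1     0
          3     1     0     1     1     1     1     2     1     2     2     2     2     3     2
          5     1     0     1     1     1     2     2     2     3     3     4     4     5     5

3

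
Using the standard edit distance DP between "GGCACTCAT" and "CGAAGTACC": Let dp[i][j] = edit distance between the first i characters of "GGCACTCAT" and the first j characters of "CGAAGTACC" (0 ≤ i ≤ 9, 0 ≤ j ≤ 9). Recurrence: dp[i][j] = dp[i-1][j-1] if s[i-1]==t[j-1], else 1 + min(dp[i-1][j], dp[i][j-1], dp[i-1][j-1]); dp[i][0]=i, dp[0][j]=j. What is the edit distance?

6

   ''  C  G  A  A  G  T  A  C  C
''  0  1  2  3  4  5  6  7  8  9
 G  1  1  1  2  3  4  5  6  7  8
 G  2  2  1  2  3  3  4  5  6  7
 C  3  2  2  2  3  4  4  5  5  6
 A  4  3  3  2  2  3  4  4  5  6
 C  5  4  4  3  3  3  4  5  4  5
 T  6  5  5  4  4  4  3  4  5  5
 C  7  6  6  5  5  5  4  4  4  5
 A  8  7  7  6  5  6  5  4  5  5
 T  9  8  8  7  6  6  6  5  5  6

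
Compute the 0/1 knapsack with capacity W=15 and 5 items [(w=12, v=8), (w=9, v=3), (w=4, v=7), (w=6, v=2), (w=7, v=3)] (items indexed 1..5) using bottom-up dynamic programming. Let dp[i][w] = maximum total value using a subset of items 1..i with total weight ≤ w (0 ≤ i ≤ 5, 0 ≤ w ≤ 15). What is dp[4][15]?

i\w   0   1   2   3   4   5   6   7   8   9  10  11  12  13  14  15
  0   0   0   0   0   0   0   0   0   0   0   0   0   0   0   0   0
  1   0   0   0   0   0   0   0   0   0   0   0   0   8   8   8   8
  2   0   0   0   0   0   0   0   0   0   3   3   3   8   8   8   8
  3   0   0   0   0   7   7   7   7   7   7   7   7   8  10  10  10
  4   0   0   0   0   7   7   7   7   7   7   9   9   9  10  10  10
  5   0   0   0   0   7   7   7   7   7   7   9  10  10  10  10  10

10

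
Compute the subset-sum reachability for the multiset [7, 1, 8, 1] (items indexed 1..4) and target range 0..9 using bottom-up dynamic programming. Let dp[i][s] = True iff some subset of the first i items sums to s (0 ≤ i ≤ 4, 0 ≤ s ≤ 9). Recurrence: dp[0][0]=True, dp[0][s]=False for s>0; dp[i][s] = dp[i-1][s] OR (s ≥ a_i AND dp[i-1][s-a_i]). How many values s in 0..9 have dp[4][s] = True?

i\s   0   1   2   3   4   5   6   7   8   9
  0   T   F   F   F   F   F   F   F   F   F
  1   T   F   F   F   F   F   F   T   F   F
  2   T   T   F   F   F   F   F   T   T   F
  3   T   T   F   F   F   F   F   T   T   T
  4   T   T   T   F   F   F   F   T   T   T

6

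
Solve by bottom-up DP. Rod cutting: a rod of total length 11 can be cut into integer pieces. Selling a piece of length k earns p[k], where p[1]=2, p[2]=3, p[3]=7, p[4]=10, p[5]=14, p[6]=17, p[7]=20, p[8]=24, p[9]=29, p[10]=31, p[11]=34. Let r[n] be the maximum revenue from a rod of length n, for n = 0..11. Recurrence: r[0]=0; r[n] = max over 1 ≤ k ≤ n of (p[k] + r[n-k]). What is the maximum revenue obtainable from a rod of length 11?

   n    0    1    2    3    4    5    6    7    8    9   10   11
r[n]    0    2    4    7   10   14   17   20   24   29   31   34

34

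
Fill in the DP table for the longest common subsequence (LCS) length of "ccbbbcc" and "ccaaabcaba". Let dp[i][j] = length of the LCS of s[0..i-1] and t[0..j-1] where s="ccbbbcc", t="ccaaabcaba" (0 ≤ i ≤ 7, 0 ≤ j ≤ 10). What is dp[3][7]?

   ''  c  c  a  a  a  b  c  a  b  a
''  0  0  0  0  0  0  0  0  0  0  0
 c  0  1  1  1  1  1  1  1  1  1  1
 c  0  1  2  2  2  2  2  2  2  2  2
 b  0  1  2  2  2  2  3  3  3  3  3
 b  0  1  2  2  2  2  3  3  3  4  4
 b  0  1  2  2  2  2  3  3  3  4  4
 c  0  1  2  2  2  2  3  4  4  4  4
 c  0  1  2  2  2  2  3  4  4  4  4

3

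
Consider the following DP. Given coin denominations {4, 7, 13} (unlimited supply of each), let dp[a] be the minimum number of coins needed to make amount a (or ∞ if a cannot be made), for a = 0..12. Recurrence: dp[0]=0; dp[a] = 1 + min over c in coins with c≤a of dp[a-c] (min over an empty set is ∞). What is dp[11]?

 a  0  1  2  3  4  5  6  7  8  9 10 11 12
dp  0  -  -  -  1  -  -  1  2  -  -  2  3
(- denotes ∞ / unreachable)

2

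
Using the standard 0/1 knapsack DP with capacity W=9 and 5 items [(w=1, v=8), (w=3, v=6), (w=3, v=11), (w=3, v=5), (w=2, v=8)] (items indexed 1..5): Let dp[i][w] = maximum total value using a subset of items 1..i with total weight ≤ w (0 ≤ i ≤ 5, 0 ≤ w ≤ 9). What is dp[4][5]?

i\w   0   1   2   3   4   5   6   7   8   9
  0   0   0   0   0   0   0   0   0   0   0
  1   0   8   8   8   8   8   8   8   8   8
  2   0   8   8   8  14  14  14  14  14  14
  3   0   8   8  11  19  19  19  25  25  25
  4   0   8   8  11  19  19  19  25  25  25
  5   0   8   8  16  19  19  27  27  27  33

19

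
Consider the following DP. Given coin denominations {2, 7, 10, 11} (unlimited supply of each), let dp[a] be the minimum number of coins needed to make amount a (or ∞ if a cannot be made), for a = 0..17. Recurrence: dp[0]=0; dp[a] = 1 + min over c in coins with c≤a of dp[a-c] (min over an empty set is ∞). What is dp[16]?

3

 a  0  1  2  3  4  5  6  7  8  9 10 11 12 13 14 15 16 17
dp  0  -  1  -  2  -  3  1  4  2  1  1  2  2  2  3  3  2
(- denotes ∞ / unreachable)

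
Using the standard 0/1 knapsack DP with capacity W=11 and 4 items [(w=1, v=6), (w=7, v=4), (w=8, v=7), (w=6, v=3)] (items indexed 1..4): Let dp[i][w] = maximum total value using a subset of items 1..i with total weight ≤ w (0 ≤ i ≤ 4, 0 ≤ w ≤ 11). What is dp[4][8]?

10

i\w   0   1   2   3   4   5   6   7   8   9  10  11
  0   0   0   0   0   0   0   0   0   0   0   0   0
  1   0   6   6   6   6   6   6   6   6   6   6   6
  2   0   6   6   6   6   6   6   6  10  10  10  10
  3   0   6   6   6   6   6   6   6  10  13  13  13
  4   0   6   6   6   6   6   6   9  10  13  13  13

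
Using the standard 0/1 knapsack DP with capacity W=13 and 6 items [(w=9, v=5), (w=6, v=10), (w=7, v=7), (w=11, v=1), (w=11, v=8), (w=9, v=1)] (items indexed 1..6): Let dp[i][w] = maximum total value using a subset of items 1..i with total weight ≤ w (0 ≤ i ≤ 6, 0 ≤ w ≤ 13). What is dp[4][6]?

10

i\w   0   1   2   3   4   5   6   7   8   9  10  11  12  13
  0   0   0   0   0   0   0   0   0   0   0   0   0   0   0
  1   0   0   0   0   0   0   0   0   0   5   5   5   5   5
  2   0   0   0   0   0   0  10  10  10  10  10  10  10  10
  3   0   0   0   0   0   0  10  10  10  10  10  10  10  17
  4   0   0   0   0   0   0  10  10  10  10  10  10  10  17
  5   0   0   0   0   0   0  10  10  10  10  10  10  10  17
  6   0   0   0   0   0   0  10  10  10  10  10  10  10  17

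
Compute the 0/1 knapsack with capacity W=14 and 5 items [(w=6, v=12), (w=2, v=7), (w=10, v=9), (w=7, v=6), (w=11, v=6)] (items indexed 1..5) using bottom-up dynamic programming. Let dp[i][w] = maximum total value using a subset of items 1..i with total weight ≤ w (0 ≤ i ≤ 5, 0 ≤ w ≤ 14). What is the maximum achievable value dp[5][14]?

i\w   0   1   2   3   4   5   6   7   8   9  10  11  12  13  14
  0   0   0   0   0   0   0   0   0   0   0   0   0   0   0   0
  1   0   0   0   0   0   0  12  12  12  12  12  12  12  12  12
  2   0   0   7   7   7   7  12  12  19  19  19  19  19  19  19
  3   0   0   7   7   7   7  12  12  19  19  19  19  19  19  19
  4   0   0   7   7   7   7  12  12  19  19  19  19  19  19  19
  5   0   0   7   7   7   7  12  12  19  19  19  19  19  19  19

19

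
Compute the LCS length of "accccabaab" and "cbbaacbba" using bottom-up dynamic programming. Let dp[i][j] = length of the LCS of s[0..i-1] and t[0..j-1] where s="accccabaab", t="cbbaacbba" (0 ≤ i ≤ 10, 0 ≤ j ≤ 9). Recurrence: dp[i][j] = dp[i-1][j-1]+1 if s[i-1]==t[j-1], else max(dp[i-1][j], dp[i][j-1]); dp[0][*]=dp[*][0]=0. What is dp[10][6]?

   ''  c  b  b  a  a  c  b  b  a
''  0  0  0  0  0  0  0  0  0  0
 a  0  0  0  0  1  1  1  1  1  1
 c  0  1  1  1  1  1  2  2  2  2
 c  0  1  1  1  1  1  2  2  2  2
 c  0  1  1  1  1  1  2  2  2  2
 c  0  1  1  1  1  1  2  2  2  2
 a  0  1  1  1  2  2  2  2  2  3
 b  0  1  2  2  2  2  2  3  3  3
 a  0  1  2  2  3  3  3  3  3  4
 a  0  1  2  2  3  4  4  4  4  4
 b  0  1  2  3  3  4  4  5  5  5

4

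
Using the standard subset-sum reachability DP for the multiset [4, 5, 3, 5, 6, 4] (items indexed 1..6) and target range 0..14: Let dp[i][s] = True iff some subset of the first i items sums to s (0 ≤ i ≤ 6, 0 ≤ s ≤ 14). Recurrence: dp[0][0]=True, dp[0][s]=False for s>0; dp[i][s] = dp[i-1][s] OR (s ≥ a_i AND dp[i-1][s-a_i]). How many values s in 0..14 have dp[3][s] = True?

8

i\s   0   1   2   3   4   5   6   7   8   9  10  11  12  13  14
  0   T   F   F   F   F   F   F   F   F   F   F   F   F   F   F
  1   T   F   F   F   T   F   F   F   F   F   F   F   F   F   F
  2   T   F   F   F   T   T   F   F   F   T   F   F   F   F   F
  3   T   F   F   T   T   T   F   T   T   T   F   F   T   F   F
  4   T   F   F   T   T   T   F   T   T   T   T   F   T   T   T
  5   T   F   F   T   T   T   T   T   T   T   T   T   T   T   T
  6   T   F   F   T   T   T   T   T   T   T   T   T   T   T   T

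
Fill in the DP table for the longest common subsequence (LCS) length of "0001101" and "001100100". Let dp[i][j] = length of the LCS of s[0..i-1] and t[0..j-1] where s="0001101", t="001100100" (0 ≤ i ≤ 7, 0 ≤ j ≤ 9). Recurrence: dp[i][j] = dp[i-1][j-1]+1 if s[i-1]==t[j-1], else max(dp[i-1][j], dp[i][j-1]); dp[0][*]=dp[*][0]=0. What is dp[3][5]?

3

   ''  0  0  1  1  0  0  1  0  0
''  0  0  0  0  0  0  0  0  0  0
 0  0  1  1  1  1  1  1  1  1  1
 0  0  1  2  2  2  2  2  2  2  2
 0  0  1  2  2  2  3  3  3  3  3
 1  0  1  2  3  3  3  3  4  4  4
 1  0  1  2  3  4  4  4  4  4  4
 0  0  1  2  3  4  5  5  5  5  5
 1  0  1  2  3  4  5  5  6  6  6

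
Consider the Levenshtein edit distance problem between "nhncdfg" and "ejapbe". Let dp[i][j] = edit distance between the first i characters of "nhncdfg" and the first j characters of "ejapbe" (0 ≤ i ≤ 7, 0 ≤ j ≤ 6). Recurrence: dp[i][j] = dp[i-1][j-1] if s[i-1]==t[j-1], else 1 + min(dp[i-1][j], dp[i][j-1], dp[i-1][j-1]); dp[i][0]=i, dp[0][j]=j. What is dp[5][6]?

6

   ''  e  j  a  p  b  e
''  0  1  2  3  4  5  6
 n  1  1  2  3  4  5  6
 h  2  2  2  3  4  5  6
 n  3  3  3  3  4  5  6
 c  4  4  4  4  4  5  6
 d  5  5  5  5  5  5  6
 f  6  6  6  6  6  6  6
 g  7  7  7  7  7  7  7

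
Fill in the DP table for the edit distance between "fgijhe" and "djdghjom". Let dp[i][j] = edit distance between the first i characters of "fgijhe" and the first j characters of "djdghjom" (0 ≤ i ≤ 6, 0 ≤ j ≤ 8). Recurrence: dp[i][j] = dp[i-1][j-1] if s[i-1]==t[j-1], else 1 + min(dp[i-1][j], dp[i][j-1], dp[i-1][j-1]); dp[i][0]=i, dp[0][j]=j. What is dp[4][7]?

5

   ''  d  j  d  g  h  j  o  m
''  0  1  2  3  4  5  6  7  8
 f  1  1  2  3  4  5  6  7  8
 g  2  2  2  3  3  4  5  6  7
 i  3  3  3  3  4  4  5  6  7
 j  4  4  3  4  4  5  4  5  6
 h  5  5  4  4  5  4  5  5  6
 e  6  6  5  5  5  5  5  6  6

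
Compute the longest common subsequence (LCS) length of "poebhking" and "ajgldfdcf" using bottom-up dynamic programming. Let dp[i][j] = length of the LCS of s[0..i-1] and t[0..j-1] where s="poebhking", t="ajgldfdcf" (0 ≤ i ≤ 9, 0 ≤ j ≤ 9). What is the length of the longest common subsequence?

1

   ''  a  j  g  l  d  f  d  c  f
''  0  0  0  0  0  0  0  0  0  0
 p  0  0  0  0  0  0  0  0  0  0
 o  0  0  0  0  0  0  0  0  0  0
 e  0  0  0  0  0  0  0  0  0  0
 b  0  0  0  0  0  0  0  0  0  0
 h  0  0  0  0  0  0  0  0  0  0
 k  0  0  0  0  0  0  0  0  0  0
 i  0  0  0  0  0  0  0  0  0  0
 n  0  0  0  0  0  0  0  0  0  0
 g  0  0  0  1  1  1  1  1  1  1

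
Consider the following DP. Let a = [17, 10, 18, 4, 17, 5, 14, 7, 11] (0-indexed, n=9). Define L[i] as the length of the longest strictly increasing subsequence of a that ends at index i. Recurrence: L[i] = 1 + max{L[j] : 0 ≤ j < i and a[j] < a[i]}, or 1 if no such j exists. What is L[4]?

   i    0    1    2    3    4    5    6    7    8
a[i]   17   10   18    4   17    5   14    7   11
L[i]    1    1    2    1    2    2    3    3    4

2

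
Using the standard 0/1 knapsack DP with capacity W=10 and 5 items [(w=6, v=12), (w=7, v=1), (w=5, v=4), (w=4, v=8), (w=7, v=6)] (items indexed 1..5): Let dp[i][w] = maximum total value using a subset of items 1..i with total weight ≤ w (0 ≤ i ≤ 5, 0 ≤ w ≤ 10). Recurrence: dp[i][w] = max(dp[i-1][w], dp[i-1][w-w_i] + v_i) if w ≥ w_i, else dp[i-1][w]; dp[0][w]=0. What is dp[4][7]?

12

i\w   0   1   2   3   4   5   6   7   8   9  10
  0   0   0   0   0   0   0   0   0   0   0   0
  1   0   0   0   0   0   0  12  12  12  12  12
  2   0   0   0   0   0   0  12  12  12  12  12
  3   0   0   0   0   0   4  12  12  12  12  12
  4   0   0   0   0   8   8  12  12  12  12  20
  5   0   0   0   0   8   8  12  12  12  12  20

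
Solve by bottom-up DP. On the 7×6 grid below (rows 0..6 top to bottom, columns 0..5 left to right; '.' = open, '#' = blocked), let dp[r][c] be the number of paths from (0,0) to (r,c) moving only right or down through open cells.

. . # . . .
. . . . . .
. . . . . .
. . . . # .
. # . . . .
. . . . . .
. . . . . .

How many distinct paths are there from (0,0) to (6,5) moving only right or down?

r\c   0   1   2   3   4   5
  0   1   1   0   0   0   0
  1   1   2   2   2   2   2
  2   1   3   5   7   9  11
  3   1   4   9  16   0  11
  4   1   0   9  25  25  36
  5   1   1  10  35  60  96
  6   1   2  12  47 107 203

203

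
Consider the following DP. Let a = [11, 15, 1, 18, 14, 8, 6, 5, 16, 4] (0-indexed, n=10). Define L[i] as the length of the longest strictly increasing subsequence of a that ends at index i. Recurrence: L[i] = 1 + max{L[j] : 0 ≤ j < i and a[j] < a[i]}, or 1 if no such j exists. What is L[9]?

2

   i    0    1    2    3    4    5    6    7    8    9
a[i]   11   15    1   18   14    8    6    5   16    4
L[i]    1    2    1    3    2    2    2    2    3    2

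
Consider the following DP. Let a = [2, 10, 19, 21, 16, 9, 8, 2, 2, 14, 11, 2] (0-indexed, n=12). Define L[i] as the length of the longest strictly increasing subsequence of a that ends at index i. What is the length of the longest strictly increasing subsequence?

4

   i    0    1    2    3    4    5    6    7    8    9   10   11
a[i]    2   10   19   21   16    9    8    2    2   14   11    2
L[i]    1    2    3    4    3    2    2    1    1    3    3    1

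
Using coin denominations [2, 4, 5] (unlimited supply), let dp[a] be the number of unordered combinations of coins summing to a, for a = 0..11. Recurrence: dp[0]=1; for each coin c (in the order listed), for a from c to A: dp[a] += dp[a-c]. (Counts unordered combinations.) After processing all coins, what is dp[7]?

1

after  coin     0     1     2     3     4     5     6     7     8     9    10    11
          2     1     0     1     0     1     0     1     0     1     0     1     0
          4     1     0     1     0     2     0     2     0     3     0     3     0
          5     1     0     1     0     2     1     2     1     3     2     4     2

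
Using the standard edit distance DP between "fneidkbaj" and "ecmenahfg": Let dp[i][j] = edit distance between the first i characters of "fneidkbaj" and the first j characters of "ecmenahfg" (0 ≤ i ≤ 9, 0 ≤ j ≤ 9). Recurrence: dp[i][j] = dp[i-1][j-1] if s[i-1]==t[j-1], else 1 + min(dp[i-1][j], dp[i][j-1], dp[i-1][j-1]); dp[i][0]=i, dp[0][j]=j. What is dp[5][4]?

   ''  e  c  m  e  n  a  h  f  g
''  0  1  2  3  4  5  6  7  8  9
 f  1  1  2  3  4  5  6  7  7  8
 n  2  2  2  3  4  4  5  6  7  8
 e  3  2  3  3  3  4  5  6  7  8
 i  4  3  3  4  4  4  5  6  7  8
 d  5  4  4  4  5  5  5  6  7  8
 k  6  5  5  5  5  6  6  6  7  8
 b  7  6  6  6  6  6  7  7  7  8
 a  8  7  7  7  7  7  6  7  8  8
 j  9  8  8  8  8  8  7  7  8  9

5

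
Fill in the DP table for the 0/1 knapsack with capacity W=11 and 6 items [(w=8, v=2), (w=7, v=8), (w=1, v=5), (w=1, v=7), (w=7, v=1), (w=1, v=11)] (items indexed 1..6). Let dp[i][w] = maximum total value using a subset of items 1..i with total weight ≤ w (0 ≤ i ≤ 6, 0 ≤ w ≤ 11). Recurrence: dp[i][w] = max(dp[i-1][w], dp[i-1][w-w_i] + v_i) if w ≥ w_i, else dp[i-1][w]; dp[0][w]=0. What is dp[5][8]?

i\w   0   1   2   3   4   5   6   7   8   9  10  11
  0   0   0   0   0   0   0   0   0   0   0   0   0
  1   0   0   0   0   0   0   0   0   2   2   2   2
  2   0   0   0   0   0   0   0   8   8   8   8   8
  3   0   5   5   5   5   5   5   8  13  13  13  13
  4   0   7  12  12  12  12  12  12  15  20  20  20
  5   0   7  12  12  12  12  12  12  15  20  20  20
  6   0  11  18  23  23  23  23  23  23  26  31  31

15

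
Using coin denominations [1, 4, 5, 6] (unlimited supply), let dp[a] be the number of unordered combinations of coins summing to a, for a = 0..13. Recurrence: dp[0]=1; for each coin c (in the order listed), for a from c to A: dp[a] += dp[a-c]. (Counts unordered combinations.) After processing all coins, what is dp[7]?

4

after  coin     0     1     2     3     4     5     6     7     8     9    10    11    12    13
          1     1     1     1     1     1     1     1     1     1     1     1     1     1     1
          4     1     1     1     1     2     2     2     2     3     3     3     3     4     4
          5     1     1     1     1     2     3     3     3     4     5     6     6     7     8
          6     1     1     1     1     2     3     4     4     5     6     8     9    11    12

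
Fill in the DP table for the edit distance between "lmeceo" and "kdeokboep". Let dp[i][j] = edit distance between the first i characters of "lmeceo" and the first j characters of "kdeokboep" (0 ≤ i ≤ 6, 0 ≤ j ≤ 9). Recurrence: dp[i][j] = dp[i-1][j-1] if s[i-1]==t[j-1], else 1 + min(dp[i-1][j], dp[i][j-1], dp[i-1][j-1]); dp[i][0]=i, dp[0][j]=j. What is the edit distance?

7

   ''  k  d  e  o  k  b  o  e  p
''  0  1  2  3  4  5  6  7  8  9
 l  1  1  2  3  4  5  6  7  8  9
 m  2  2  2  3  4  5  6  7  8  9
 e  3  3  3  2  3  4  5  6  7  8
 c  4  4  4  3  3  4  5  6  7  8
 e  5  5  5  4  4  4  5  6  6  7
 o  6  6  6  5  4  5  5  5  6  7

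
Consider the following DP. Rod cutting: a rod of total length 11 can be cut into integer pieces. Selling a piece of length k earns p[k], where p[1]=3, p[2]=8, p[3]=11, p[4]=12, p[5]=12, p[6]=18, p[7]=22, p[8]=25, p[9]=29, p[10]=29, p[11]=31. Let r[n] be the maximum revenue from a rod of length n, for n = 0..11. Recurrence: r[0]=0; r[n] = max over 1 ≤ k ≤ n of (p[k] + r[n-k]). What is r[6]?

24

   n    0    1    2    3    4    5    6    7    8    9   10   11
r[n]    0    3    8   11   16   19   24   27   32   35   40   43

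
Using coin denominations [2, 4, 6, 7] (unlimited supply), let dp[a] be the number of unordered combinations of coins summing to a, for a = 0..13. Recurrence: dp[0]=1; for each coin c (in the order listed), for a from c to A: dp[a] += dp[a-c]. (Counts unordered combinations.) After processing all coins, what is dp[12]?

7

after  coin     0     1     2     3     4     5     6     7     8     9    10    11    12    13
          2     1     0     1     0     1     0     1     0     1     0     1     0     1     0
          4     1     0     1     0     2     0     2     0     3     0     3     0     4     0
          6     1     0     1     0     2     0     3     0     4     0     5     0     7     0
          7     1     0     1     0     2     0     3     1     4     1     5     2     7     3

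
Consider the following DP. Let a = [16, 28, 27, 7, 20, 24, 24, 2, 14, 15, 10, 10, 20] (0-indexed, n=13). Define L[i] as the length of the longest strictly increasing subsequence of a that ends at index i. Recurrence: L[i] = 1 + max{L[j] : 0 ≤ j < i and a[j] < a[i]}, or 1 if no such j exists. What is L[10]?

   i    0    1    2    3    4    5    6    7    8    9   10   11   12
a[i]   16   28   27    7   20   24   24    2   14   15   10   10   20
L[i]    1    2    2    1    2    3    3    1    2    3    2    2    4

2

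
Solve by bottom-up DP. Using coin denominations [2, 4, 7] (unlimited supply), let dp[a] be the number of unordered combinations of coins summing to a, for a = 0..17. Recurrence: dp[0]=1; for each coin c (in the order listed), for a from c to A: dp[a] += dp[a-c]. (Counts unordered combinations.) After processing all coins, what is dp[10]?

after  coin     0     1     2     3     4     5     6     7     8     9    10    11    12    13    14    15    16    17
          2     1     0     1     0     1     0     1     0     1     0     1     0     1     0     1     0     1     0
          4     1     0     1     0     2     0     2     0     3     0     3     0     4     0     4     0     5     0
          7     1     0     1     0     2     0     2     1     3     1     3     2     4     2     5     3     6     3

3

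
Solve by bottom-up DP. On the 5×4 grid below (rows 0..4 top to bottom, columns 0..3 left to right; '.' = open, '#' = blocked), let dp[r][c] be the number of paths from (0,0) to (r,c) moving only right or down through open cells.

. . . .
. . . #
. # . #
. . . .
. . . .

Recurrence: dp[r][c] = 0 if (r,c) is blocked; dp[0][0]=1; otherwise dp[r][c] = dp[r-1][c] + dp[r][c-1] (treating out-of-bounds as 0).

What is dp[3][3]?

r\c   0   1   2   3
  0   1   1   1   1
  1   1   2   3   0
  2   1   0   3   0
  3   1   1   4   4
  4   1   2   6  10

4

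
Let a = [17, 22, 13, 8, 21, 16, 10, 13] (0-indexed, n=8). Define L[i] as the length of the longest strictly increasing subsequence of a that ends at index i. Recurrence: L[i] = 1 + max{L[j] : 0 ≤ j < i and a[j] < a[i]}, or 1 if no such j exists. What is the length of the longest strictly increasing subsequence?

   i    0    1    2    3    4    5    6    7
a[i]   17   22   13    8   21   16   10   13
L[i]    1    2    1    1    2    2    2    3

3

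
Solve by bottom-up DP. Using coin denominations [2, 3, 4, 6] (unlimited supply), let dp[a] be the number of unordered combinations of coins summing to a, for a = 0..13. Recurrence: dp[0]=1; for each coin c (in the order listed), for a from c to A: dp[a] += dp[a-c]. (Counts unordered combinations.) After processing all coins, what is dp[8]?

5

after  coin     0     1     2     3     4     5     6     7     8     9    10    11    12    13
          2     1     0     1     0     1     0     1     0     1     0     1     0     1     0
          3     1     0     1     1     1     1     2     1     2     2     2     2     3     2
          4     1     0     1     1     2     1     3     2     4     3     5     4     7     5
          6     1     0     1     1     2     1     4     2     5     4     7     5    11     7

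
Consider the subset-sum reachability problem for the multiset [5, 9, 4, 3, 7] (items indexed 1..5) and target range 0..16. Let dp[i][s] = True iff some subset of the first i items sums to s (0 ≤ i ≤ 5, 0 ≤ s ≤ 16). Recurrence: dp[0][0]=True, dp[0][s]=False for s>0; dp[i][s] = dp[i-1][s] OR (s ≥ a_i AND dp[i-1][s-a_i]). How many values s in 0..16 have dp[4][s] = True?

11

i\s   0   1   2   3   4   5   6   7   8   9  10  11  12  13  14  15  16
  0   T   F   F   F   F   F   F   F   F   F   F   F   F   F   F   F   F
  1   T   F   F   F   F   T   F   F   F   F   F   F   F   F   F   F   F
  2   T   F   F   F   F   T   F   F   F   T   F   F   F   F   T   F   F
  3   T   F   F   F   T   T   F   F   F   T   F   F   F   T   T   F   F
  4   T   F   F   T   T   T   F   T   T   T   F   F   T   T   T   F   T
  5   T   F   F   T   T   T   F   T   T   T   T   T   T   T   T   T   T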